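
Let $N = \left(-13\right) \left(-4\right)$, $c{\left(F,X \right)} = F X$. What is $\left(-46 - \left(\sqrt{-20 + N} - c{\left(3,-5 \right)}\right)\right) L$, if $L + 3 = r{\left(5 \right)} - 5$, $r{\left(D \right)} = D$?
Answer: $183 + 12 \sqrt{2} \approx 199.97$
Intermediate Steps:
$N = 52$
$L = -3$ ($L = -3 + \left(5 - 5\right) = -3 + 0 = -3$)
$\left(-46 - \left(\sqrt{-20 + N} - c{\left(3,-5 \right)}\right)\right) L = \left(-46 - \left(15 + \sqrt{-20 + 52}\right)\right) \left(-3\right) = \left(-46 - \left(15 + \sqrt{32}\right)\right) \left(-3\right) = \left(-46 - \left(15 + 4 \sqrt{2}\right)\right) \left(-3\right) = \left(-61 - 4 \sqrt{2}\right) \left(-3\right) = 183 + 12 \sqrt{2}$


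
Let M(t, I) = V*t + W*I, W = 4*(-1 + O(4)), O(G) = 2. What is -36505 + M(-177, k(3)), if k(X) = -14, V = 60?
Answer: -47181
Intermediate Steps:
W = 4 (W = 4*(-1 + 2) = 4*1 = 4)
M(t, I) = 4*I + 60*t (M(t, I) = 60*t + 4*I = 4*I + 60*t)
-36505 + M(-177, k(3)) = -36505 + (4*(-14) + 60*(-177)) = -36505 + (-56 - 10620) = -36505 - 10676 = -47181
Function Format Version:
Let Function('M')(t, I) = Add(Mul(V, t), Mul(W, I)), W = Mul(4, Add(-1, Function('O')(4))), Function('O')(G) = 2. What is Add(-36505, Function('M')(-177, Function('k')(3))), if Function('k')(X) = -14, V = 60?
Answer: -47181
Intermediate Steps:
W = 4 (W = Mul(4, Add(-1, 2)) = Mul(4, 1) = 4)
Function('M')(t, I) = Add(Mul(4, I), Mul(60, t)) (Function('M')(t, I) = Add(Mul(60, t), Mul(4, I)) = Add(Mul(4, I), Mul(60, t)))
Add(-36505, Function('M')(-177, Function('k')(3))) = Add(-36505, Add(Mul(4, -14), Mul(60, -177))) = Add(-36505, Add(-56, -10620)) = Add(-36505, -10676) = -47181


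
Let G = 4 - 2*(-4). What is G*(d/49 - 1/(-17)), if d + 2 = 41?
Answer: 8544/833 ≈ 10.257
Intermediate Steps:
d = 39 (d = -2 + 41 = 39)
G = 12 (G = 4 + 8 = 12)
G*(d/49 - 1/(-17)) = 12*(39/49 - 1/(-17)) = 12*(39*(1/49) - 1*(-1/17)) = 12*(39/49 + 1/17) = 12*(712/833) = 8544/833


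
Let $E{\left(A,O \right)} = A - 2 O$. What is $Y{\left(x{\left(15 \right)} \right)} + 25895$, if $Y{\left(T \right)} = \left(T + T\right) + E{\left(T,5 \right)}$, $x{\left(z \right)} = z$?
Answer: $25930$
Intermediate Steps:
$Y{\left(T \right)} = -10 + 3 T$ ($Y{\left(T \right)} = \left(T + T\right) + \left(T - 10\right) = 2 T + \left(T - 10\right) = 2 T + \left(-10 + T\right) = -10 + 3 T$)
$Y{\left(x{\left(15 \right)} \right)} + 25895 = \left(-10 + 3 \cdot 15\right) + 25895 = \left(-10 + 45\right) + 25895 = 35 + 25895 = 25930$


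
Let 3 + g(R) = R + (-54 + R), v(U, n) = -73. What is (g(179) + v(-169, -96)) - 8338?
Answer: -8110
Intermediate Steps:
g(R) = -57 + 2*R (g(R) = -3 + (R + (-54 + R)) = -3 + (-54 + 2*R) = -57 + 2*R)
(g(179) + v(-169, -96)) - 8338 = ((-57 + 2*179) - 73) - 8338 = ((-57 + 358) - 73) - 8338 = (301 - 73) - 8338 = 228 - 8338 = -8110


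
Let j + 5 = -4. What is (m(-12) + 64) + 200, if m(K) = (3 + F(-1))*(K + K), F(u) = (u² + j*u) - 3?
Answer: 24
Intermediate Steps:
j = -9 (j = -5 - 4 = -9)
F(u) = -3 + u² - 9*u (F(u) = (u² - 9*u) - 3 = -3 + u² - 9*u)
m(K) = 20*K (m(K) = (3 + (-3 + (-1)² - 9*(-1)))*(K + K) = (3 + (-3 + 1 + 9))*(2*K) = (3 + 7)*(2*K) = 10*(2*K) = 20*K)
(m(-12) + 64) + 200 = (20*(-12) + 64) + 200 = (-240 + 64) + 200 = -176 + 200 = 24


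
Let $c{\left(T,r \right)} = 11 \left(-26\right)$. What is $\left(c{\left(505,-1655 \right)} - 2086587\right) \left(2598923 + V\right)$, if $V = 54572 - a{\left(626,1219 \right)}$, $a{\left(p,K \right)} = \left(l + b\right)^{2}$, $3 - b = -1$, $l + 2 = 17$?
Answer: $-5536753709982$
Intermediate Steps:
$l = 15$ ($l = -2 + 17 = 15$)
$b = 4$ ($b = 3 - -1 = 3 + 1 = 4$)
$a{\left(p,K \right)} = 361$ ($a{\left(p,K \right)} = \left(15 + 4\right)^{2} = 19^{2} = 361$)
$c{\left(T,r \right)} = -286$
$V = 54211$ ($V = 54572 - 361 = 54211$)
$\left(c{\left(505,-1655 \right)} - 2086587\right) \left(2598923 + V\right) = \left(-286 - 2086587\right) \left(2598923 + 54211\right) = \left(-2086873\right) 2653134 = -5536753709982$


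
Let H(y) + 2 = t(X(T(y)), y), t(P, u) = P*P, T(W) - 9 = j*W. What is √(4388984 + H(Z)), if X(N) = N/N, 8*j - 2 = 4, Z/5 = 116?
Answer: √4388983 ≈ 2095.0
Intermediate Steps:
Z = 580 (Z = 5*116 = 580)
j = ¾ (j = ¼ + (⅛)*4 = ¼ + ½ = ¾ ≈ 0.75000)
T(W) = 9 + 3*W/4
X(N) = 1
t(P, u) = P²
H(y) = -1 (H(y) = -2 + 1² = -2 + 1 = -1)
√(4388984 + H(Z)) = √(4388984 - 1) = √4388983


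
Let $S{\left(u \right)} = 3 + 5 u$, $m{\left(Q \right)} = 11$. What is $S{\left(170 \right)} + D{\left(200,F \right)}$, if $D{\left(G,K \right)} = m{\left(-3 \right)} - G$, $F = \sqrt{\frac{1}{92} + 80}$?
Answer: $664$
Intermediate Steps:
$F = \frac{\sqrt{169303}}{46}$ ($F = \sqrt{\frac{1}{92} + 80} = \sqrt{\frac{7361}{92}} = \frac{\sqrt{169303}}{46} \approx 8.9449$)
$D{\left(G,K \right)} = 11 - G$
$S{\left(170 \right)} + D{\left(200,F \right)} = \left(3 + 5 \cdot 170\right) + \left(11 - 200\right) = \left(3 + 850\right) + \left(11 - 200\right) = 853 - 189 = 664$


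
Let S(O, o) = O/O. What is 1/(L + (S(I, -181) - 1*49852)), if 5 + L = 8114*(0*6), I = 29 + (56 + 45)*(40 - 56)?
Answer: -1/49856 ≈ -2.0058e-5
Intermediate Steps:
I = -1587 (I = 29 + 101*(-16) = 29 - 1616 = -1587)
S(O, o) = 1
L = -5 (L = -5 + 8114*(0*6) = -5 + 8114*0 = -5 + 0 = -5)
1/(L + (S(I, -181) - 1*49852)) = 1/(-5 + (1 - 1*49852)) = 1/(-5 + (1 - 49852)) = 1/(-5 - 49851) = 1/(-49856) = -1/49856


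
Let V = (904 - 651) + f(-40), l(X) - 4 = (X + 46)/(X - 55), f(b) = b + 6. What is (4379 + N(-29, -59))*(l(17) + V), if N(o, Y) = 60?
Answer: 37336429/38 ≈ 9.8254e+5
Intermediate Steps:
f(b) = 6 + b
l(X) = 4 + (46 + X)/(-55 + X) (l(X) = 4 + (X + 46)/(X - 55) = 4 + (46 + X)/(-55 + X))
V = 219 (V = (904 - 651) + (6 - 40) = 253 - 34 = 219)
(4379 + N(-29, -59))*(l(17) + V) = (4379 + 60)*((-174 + 5*17)/(-55 + 17) + 219) = 4439*((-174 + 85)/(-38) + 219) = 4439*(-1/38*(-89) + 219) = 4439*(89/38 + 219) = 4439*(8411/38) = 37336429/38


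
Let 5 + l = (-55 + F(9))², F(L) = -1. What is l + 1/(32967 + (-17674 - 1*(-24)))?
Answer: 47957528/15317 ≈ 3131.0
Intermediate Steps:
l = 3131 (l = -5 + (-55 - 1)² = -5 + (-56)² = -5 + 3136 = 3131)
l + 1/(32967 + (-17674 - 1*(-24))) = 3131 + 1/(32967 + (-17674 - 1*(-24))) = 3131 + 1/(32967 + (-17674 + 24)) = 3131 + 1/(32967 - 17650) = 3131 + 1/15317 = 47957528/15317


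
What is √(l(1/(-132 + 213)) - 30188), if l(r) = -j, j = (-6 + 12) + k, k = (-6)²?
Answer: I*√30230 ≈ 173.87*I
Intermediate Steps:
k = 36
j = 42 (j = (-6 + 12) + 36 = 6 + 36 = 42)
l(r) = -42 (l(r) = -1*42 = -42)
√(l(1/(-132 + 213)) - 30188) = √(-42 - 30188) = √(-30230) = I*√30230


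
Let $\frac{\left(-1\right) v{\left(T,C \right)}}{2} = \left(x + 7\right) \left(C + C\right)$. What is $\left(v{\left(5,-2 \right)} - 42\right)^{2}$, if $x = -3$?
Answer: $100$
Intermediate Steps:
$v{\left(T,C \right)} = - 16 C$ ($v{\left(T,C \right)} = - 2 \left(-3 + 7\right) \left(C + C\right) = - 2 \cdot 4 \cdot 2 C = - 2 \cdot 8 C = - 16 C$)
$\left(v{\left(5,-2 \right)} - 42\right)^{2} = \left(\left(-16\right) \left(-2\right) - 42\right)^{2} = \left(32 - 42\right)^{2} = \left(-10\right)^{2} = 100$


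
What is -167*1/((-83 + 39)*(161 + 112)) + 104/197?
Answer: 1282147/2366364 ≈ 0.54182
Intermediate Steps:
-167*1/((-83 + 39)*(161 + 112)) + 104/197 = -167/((-44*273)) + 104*(1/197) = -167/(-12012) + 104/197 = -167*(-1/12012) + 104/197 = 167/12012 + 104/197 = 1282147/2366364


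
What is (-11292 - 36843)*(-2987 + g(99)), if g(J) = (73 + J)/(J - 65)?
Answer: 2440107555/17 ≈ 1.4354e+8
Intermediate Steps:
g(J) = (73 + J)/(-65 + J)
(-11292 - 36843)*(-2987 + g(99)) = (-11292 - 36843)*(-2987 + (73 + 99)/(-65 + 99)) = -48135*(-2987 + 172/34) = -48135*(-2987 + (1/34)*172) = -48135*(-2987 + 86/17) = -48135*(-50693/17) = 2440107555/17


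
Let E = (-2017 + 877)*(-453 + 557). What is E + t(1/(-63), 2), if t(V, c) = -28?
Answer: -118588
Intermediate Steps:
E = -118560 (E = -1140*104 = -118560)
E + t(1/(-63), 2) = -118560 - 28 = -118588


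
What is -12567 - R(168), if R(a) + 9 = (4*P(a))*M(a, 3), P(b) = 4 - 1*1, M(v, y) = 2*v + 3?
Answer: -16626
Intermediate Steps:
M(v, y) = 3 + 2*v
P(b) = 3 (P(b) = 4 - 1 = 3)
R(a) = 27 + 24*a (R(a) = -9 + (4*3)*(3 + 2*a) = -9 + 12*(3 + 2*a) = -9 + (36 + 24*a) = 27 + 24*a)
-12567 - R(168) = -12567 - (27 + 24*168) = -12567 - (27 + 4032) = -12567 - 1*4059 = -12567 - 4059 = -16626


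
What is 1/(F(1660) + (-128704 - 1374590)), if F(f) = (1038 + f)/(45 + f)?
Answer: -1705/2563113572 ≈ -6.6521e-7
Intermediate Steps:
F(f) = (1038 + f)/(45 + f)
1/(F(1660) + (-128704 - 1374590)) = 1/((1038 + 1660)/(45 + 1660) + (-128704 - 1374590)) = 1/(2698/1705 - 1503294) = 1/(-2563113572/1705) = -1705/2563113572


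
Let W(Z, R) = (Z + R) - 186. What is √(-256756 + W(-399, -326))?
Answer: I*√257667 ≈ 507.61*I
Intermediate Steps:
W(Z, R) = -186 + R + Z (W(Z, R) = (R + Z) - 186 = -186 + R + Z)
√(-256756 + W(-399, -326)) = √(-256756 + (-186 - 326 - 399)) = √(-256756 - 911) = √(-257667) = I*√257667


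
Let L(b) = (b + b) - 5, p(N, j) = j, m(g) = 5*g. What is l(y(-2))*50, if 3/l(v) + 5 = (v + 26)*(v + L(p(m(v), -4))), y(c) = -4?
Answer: -150/379 ≈ -0.39578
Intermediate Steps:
L(b) = -5 + 2*b (L(b) = 2*b - 5 = -5 + 2*b)
l(v) = 3/(-5 + (-13 + v)*(26 + v)) (l(v) = 3/(-5 + (v + 26)*(v + (-5 + 2*(-4)))) = 3/(-5 + (26 + v)*(v + (-5 - 8))) = 3/(-5 + (26 + v)*(v - 13)) = 3/(-5 + (26 + v)*(-13 + v)) = 3/(-5 + (-13 + v)*(26 + v)))
l(y(-2))*50 = (3/(-343 + (-4)² + 13*(-4)))*50 = (3/(-343 + 16 - 52))*50 = (3/(-379))*50 = (3*(-1/379))*50 = -3/379*50 = -150/379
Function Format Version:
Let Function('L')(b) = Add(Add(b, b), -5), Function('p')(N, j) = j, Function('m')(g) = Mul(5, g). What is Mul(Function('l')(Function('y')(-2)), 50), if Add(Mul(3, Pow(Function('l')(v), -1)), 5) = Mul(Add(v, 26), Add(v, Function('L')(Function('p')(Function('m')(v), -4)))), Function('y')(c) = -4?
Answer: Rational(-150, 379) ≈ -0.39578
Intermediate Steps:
Function('L')(b) = Add(-5, Mul(2, b)) (Function('L')(b) = Add(Mul(2, b), -5) = Add(-5, Mul(2, b)))
Function('l')(v) = Mul(3, Pow(Add(-5, Mul(Add(-13, v), Add(26, v))), -1)) (Function('l')(v) = Mul(3, Pow(Add(-5, Mul(Add(v, 26), Add(v, Add(-5, Mul(2, -4))))), -1)) = Mul(3, Pow(Add(-5, Mul(Add(26, v), Add(v, Add(-5, -8)))), -1)) = Mul(3, Pow(Add(-5, Mul(Add(26, v), Add(v, -13))), -1)) = Mul(3, Pow(Add(-5, Mul(Add(26, v), Add(-13, v))), -1)) = Mul(3, Pow(Add(-5, Mul(Add(-13, v), Add(26, v))), -1)))
Mul(Function('l')(Function('y')(-2)), 50) = Mul(Mul(3, Pow(Add(-343, Pow(-4, 2), Mul(13, -4)), -1)), 50) = Mul(Mul(3, Pow(Add(-343, 16, -52), -1)), 50) = Mul(Mul(3, Pow(-379, -1)), 50) = Mul(Mul(3, Rational(-1, 379)), 50) = Mul(Rational(-3, 379), 50) = Rational(-150, 379)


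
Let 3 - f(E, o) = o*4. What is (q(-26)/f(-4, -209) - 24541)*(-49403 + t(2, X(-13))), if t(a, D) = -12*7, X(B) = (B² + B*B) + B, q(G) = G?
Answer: 1018933618475/839 ≈ 1.2145e+9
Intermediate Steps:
X(B) = B + 2*B² (X(B) = (B² + B²) + B = 2*B² + B = B + 2*B²)
f(E, o) = 3 - 4*o (f(E, o) = 3 - o*4 = 3 - 4*o)
t(a, D) = -84
(q(-26)/f(-4, -209) - 24541)*(-49403 + t(2, X(-13))) = (-26/(3 - 4*(-209)) - 24541)*(-49403 - 84) = (-26/(3 + 836) - 24541)*(-49487) = (-26/839 - 24541)*(-49487) = -20589925/839*(-49487) = 1018933618475/839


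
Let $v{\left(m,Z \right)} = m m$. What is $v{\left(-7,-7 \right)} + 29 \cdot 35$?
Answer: $1064$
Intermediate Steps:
$v{\left(m,Z \right)} = m^{2}$
$v{\left(-7,-7 \right)} + 29 \cdot 35 = \left(-7\right)^{2} + 29 \cdot 35 = 49 + 1015 = 1064$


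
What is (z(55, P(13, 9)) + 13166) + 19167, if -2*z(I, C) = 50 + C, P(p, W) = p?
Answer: 64603/2 ≈ 32302.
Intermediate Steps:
z(I, C) = -25 - C/2 (z(I, C) = -(50 + C)/2 = -25 - C/2)
(z(55, P(13, 9)) + 13166) + 19167 = ((-25 - ½*13) + 13166) + 19167 = ((-25 - 13/2) + 13166) + 19167 = (-63/2 + 13166) + 19167 = 26269/2 + 19167 = 64603/2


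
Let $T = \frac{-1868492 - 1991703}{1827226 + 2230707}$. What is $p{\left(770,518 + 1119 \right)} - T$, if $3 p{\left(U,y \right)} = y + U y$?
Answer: $\frac{1707212794692}{4057933} \approx 4.2071 \cdot 10^{5}$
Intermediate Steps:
$T = - \frac{3860195}{4057933} \approx -0.95127$
$p{\left(U,y \right)} = \frac{y}{3} + \frac{U y}{3}$ ($p{\left(U,y \right)} = \frac{y + U y}{3} = \frac{y}{3} + \frac{U y}{3}$)
$p{\left(770,518 + 1119 \right)} - T = \frac{\left(518 + 1119\right) \left(1 + 770\right)}{3} - - \frac{3860195}{4057933} = \frac{1}{3} \cdot 1637 \cdot 771 + \frac{3860195}{4057933} = 420709 + \frac{3860195}{4057933} = \frac{1707212794692}{4057933}$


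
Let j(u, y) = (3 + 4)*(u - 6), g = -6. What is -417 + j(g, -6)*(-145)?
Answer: 11763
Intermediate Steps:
j(u, y) = -42 + 7*u (j(u, y) = 7*(-6 + u) = -42 + 7*u)
-417 + j(g, -6)*(-145) = -417 + (-42 + 7*(-6))*(-145) = -417 + (-42 - 42)*(-145) = -417 - 84*(-145) = -417 + 12180 = 11763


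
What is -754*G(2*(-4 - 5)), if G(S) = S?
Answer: 13572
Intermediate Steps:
-754*G(2*(-4 - 5)) = -1508*(-4 - 5) = -1508*(-9) = -754*(-18) = 13572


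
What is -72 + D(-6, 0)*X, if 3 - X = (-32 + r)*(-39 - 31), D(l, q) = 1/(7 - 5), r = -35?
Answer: -4831/2 ≈ -2415.5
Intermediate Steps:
D(l, q) = ½ (D(l, q) = 1/2 = ½)
X = -4687 (X = 3 - (-32 - 35)*(-39 - 31) = 3 - (-67)*(-70) = 3 - 1*4690 = 3 - 4690 = -4687)
-72 + D(-6, 0)*X = -72 + (½)*(-4687) = -72 - 4687/2 = -4831/2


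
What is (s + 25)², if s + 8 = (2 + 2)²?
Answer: 1089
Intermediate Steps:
s = 8 (s = -8 + (2 + 2)² = -8 + 4² = -8 + 16 = 8)
(s + 25)² = (8 + 25)² = 33² = 1089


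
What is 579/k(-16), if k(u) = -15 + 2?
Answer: -579/13 ≈ -44.538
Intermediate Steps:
k(u) = -13
579/k(-16) = 579/(-13) = 579*(-1/13) = -579/13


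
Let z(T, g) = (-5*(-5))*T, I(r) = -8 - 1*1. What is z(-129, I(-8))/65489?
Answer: -75/1523 ≈ -0.049245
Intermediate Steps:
I(r) = -9 (I(r) = -8 - 1 = -9)
z(T, g) = 25*T
z(-129, I(-8))/65489 = (25*(-129))/65489 = -3225*1/65489 = -75/1523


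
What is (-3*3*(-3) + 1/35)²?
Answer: 894916/1225 ≈ 730.54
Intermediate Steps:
(-3*3*(-3) + 1/35)² = (-9*(-3) + 1/35)² = (27 + 1/35)² = (946/35)² = 894916/1225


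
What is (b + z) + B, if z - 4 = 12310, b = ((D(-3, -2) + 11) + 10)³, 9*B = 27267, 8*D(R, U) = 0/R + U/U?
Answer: 38048299/1536 ≈ 24771.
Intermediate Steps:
D(R, U) = ⅛ (D(R, U) = (0/R + U/U)/8 = (0 + 1)/8 = (⅛)*1 = ⅛)
B = 9089/3 (B = (⅑)*27267 = 9089/3 ≈ 3029.7)
b = 4826809/512 (b = ((⅛ + 11) + 10)³ = (89/8 + 10)³ = (169/8)³ = 4826809/512 ≈ 9427.4)
z = 12314 (z = 4 + 12310 = 12314)
(b + z) + B = (4826809/512 + 12314) + 9089/3 = 11131577/512 + 9089/3 = 38048299/1536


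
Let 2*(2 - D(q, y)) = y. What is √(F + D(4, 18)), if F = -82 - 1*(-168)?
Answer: √79 ≈ 8.8882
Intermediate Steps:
F = 86 (F = -82 + 168 = 86)
D(q, y) = 2 - y/2
√(F + D(4, 18)) = √(86 + (2 - ½*18)) = √(86 + (2 - 9)) = √(86 - 7) = √79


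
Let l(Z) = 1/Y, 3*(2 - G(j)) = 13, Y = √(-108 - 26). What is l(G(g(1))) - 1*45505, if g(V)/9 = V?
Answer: -45505 - I*√134/134 ≈ -45505.0 - 0.086387*I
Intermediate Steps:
Y = I*√134 (Y = √(-134) = I*√134 ≈ 11.576*I)
g(V) = 9*V
G(j) = -7/3 (G(j) = 2 - ⅓*13 = 2 - 13/3 = -7/3)
l(Z) = -I*√134/134 (l(Z) = 1/(I*√134) = -I*√134/134)
l(G(g(1))) - 1*45505 = -I*√134/134 - 1*45505 = -I*√134/134 - 45505 = -45505 - I*√134/134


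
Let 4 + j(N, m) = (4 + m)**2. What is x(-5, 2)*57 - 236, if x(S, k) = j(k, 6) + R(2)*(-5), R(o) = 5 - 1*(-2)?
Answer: 3241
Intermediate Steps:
R(o) = 7 (R(o) = 5 + 2 = 7)
j(N, m) = -4 + (4 + m)**2
x(S, k) = 61 (x(S, k) = (-4 + (4 + 6)**2) + 7*(-5) = (-4 + 10**2) - 35 = (-4 + 100) - 35 = 96 - 35 = 61)
x(-5, 2)*57 - 236 = 61*57 - 236 = 3477 - 236 = 3241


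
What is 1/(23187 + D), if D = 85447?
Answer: 1/108634 ≈ 9.2052e-6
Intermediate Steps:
1/(23187 + D) = 1/(23187 + 85447) = 1/108634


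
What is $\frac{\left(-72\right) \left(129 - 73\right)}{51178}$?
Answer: $- \frac{2016}{25589} \approx -0.078784$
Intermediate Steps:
$\frac{\left(-72\right) \left(129 - 73\right)}{51178} = \left(-72\right) 56 \cdot \frac{1}{51178} = \left(-4032\right) \frac{1}{51178} = - \frac{2016}{25589}$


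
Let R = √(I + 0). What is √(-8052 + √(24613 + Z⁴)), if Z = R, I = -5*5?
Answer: √(-8052 + √25238) ≈ 88.843*I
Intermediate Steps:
I = -25
R = 5*I (R = √(-25 + 0) = √(-25) = 5*I ≈ 5.0*I)
Z = 5*I ≈ 5.0*I
√(-8052 + √(24613 + Z⁴)) = √(-8052 + √(24613 + (5*I)⁴)) = √(-8052 + √(24613 + 625)) = √(-8052 + √25238)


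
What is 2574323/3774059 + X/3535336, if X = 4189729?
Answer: 24913381217539/13342566648824 ≈ 1.8672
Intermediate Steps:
2574323/3774059 + X/3535336 = 2574323/3774059 + 4189729/3535336 = 24913381217539/13342566648824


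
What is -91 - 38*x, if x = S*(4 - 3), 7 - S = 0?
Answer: -357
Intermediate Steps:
S = 7 (S = 7 - 1*0 = 7 + 0 = 7)
x = 7 (x = 7*(4 - 3) = 7*1 = 7)
-91 - 38*x = -91 - 38*7 = -91 - 266 = -357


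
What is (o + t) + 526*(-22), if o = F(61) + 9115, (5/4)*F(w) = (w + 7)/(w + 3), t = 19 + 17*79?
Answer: -21883/20 ≈ -1094.2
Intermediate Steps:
t = 1362 (t = 19 + 1343 = 1362)
F(w) = 4*(7 + w)/(5*(3 + w)) (F(w) = 4*((w + 7)/(w + 3))/5 = 4*((7 + w)/(3 + w))/5 = 4*(7 + w)/(5*(3 + w)))
o = 182317/20 (o = 4*(7 + 61)/(5*(3 + 61)) + 9115 = (⅘)*68/64 + 9115 = (⅘)*(1/64)*68 + 9115 = 17/20 + 9115 = 182317/20 ≈ 9115.8)
(o + t) + 526*(-22) = (182317/20 + 1362) + 526*(-22) = 209557/20 - 11572 = -21883/20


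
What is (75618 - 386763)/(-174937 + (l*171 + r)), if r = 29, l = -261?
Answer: 311145/219539 ≈ 1.4173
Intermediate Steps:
(75618 - 386763)/(-174937 + (l*171 + r)) = (75618 - 386763)/(-174937 + (-261*171 + 29)) = -311145/(-174937 + (-44631 + 29)) = -311145/(-174937 - 44602) = -311145/(-219539) = -311145*(-1/219539) = 311145/219539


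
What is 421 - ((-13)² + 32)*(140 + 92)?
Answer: -46211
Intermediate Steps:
421 - ((-13)² + 32)*(140 + 92) = 421 - (169 + 32)*232 = 421 - 201*232 = 421 - 1*46632 = 421 - 46632 = -46211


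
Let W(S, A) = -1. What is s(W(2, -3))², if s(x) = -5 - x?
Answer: 16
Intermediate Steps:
s(W(2, -3))² = (-5 - 1*(-1))² = (-5 + 1)² = (-4)² = 16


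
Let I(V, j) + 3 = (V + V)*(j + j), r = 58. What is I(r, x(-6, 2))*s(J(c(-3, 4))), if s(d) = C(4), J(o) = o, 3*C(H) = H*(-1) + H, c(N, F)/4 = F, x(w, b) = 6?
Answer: 0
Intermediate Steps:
c(N, F) = 4*F
C(H) = 0 (C(H) = (H*(-1) + H)/3 = (-H + H)/3 = (1/3)*0 = 0)
I(V, j) = -3 + 4*V*j (I(V, j) = -3 + (V + V)*(j + j) = -3 + (2*V)*(2*j) = -3 + 4*V*j)
s(d) = 0
I(r, x(-6, 2))*s(J(c(-3, 4))) = (-3 + 4*58*6)*0 = (-3 + 1392)*0 = 1389*0 = 0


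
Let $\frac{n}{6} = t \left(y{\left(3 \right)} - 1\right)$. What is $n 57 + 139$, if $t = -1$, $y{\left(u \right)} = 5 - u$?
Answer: $-203$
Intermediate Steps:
$n = -6$ ($n = 6 \left(- (\left(5 - 3\right) - 1)\right) = 6 \left(- (2 - 1)\right) = 6 \left(\left(-1\right) 1\right) = 6 \left(-1\right) = -6$)
$n 57 + 139 = \left(-6\right) 57 + 139 = -342 + 139 = -203$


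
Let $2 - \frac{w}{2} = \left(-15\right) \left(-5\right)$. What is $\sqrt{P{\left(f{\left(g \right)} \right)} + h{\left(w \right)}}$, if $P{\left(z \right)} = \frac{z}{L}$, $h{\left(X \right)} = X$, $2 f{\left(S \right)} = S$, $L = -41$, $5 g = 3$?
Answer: $\frac{i \sqrt{24543830}}{410} \approx 12.083 i$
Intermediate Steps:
$g = \frac{3}{5}$ ($g = \frac{1}{5} \cdot 3 = \frac{3}{5} \approx 0.6$)
$w = -146$ ($w = 4 - 2 \left(\left(-15\right) \left(-5\right)\right) = 4 - 150 = -146$)
$f{\left(S \right)} = \frac{S}{2}$
$P{\left(z \right)} = - \frac{z}{41}$ ($P{\left(z \right)} = \frac{z}{-41} = z \left(- \frac{1}{41}\right) = - \frac{z}{41}$)
$\sqrt{P{\left(f{\left(g \right)} \right)} + h{\left(w \right)}} = \sqrt{- \frac{\frac{1}{2} \cdot \frac{3}{5}}{41} - 146} = \sqrt{\left(- \frac{1}{41}\right) \frac{3}{10} - 146} = \sqrt{- \frac{3}{410} - 146} = \sqrt{- \frac{59863}{410}} = \frac{i \sqrt{24543830}}{410}$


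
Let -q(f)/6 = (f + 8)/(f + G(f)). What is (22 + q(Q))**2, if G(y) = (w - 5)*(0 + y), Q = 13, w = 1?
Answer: 107584/169 ≈ 636.59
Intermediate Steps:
G(y) = -4*y (G(y) = (1 - 5)*(0 + y) = -4*y)
q(f) = 2*(8 + f)/f (q(f) = -6*(f + 8)/(f - 4*f) = -6*(8 + f)/((-3*f)) = -6*(8 + f)*(-1/(3*f)) = -(-2)*(8 + f)/f = 2*(8 + f)/f)
(22 + q(Q))**2 = (22 + (2 + 16/13))**2 = (22 + 42/13)**2 = (328/13)**2 = 107584/169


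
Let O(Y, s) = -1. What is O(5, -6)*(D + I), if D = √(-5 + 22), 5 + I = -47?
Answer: 52 - √17 ≈ 47.877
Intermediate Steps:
I = -52 (I = -5 - 47 = -52)
D = √17 ≈ 4.1231
O(5, -6)*(D + I) = -(√17 - 52) = -(-52 + √17) = 52 - √17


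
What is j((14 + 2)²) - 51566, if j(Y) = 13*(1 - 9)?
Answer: -51670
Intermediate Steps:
j(Y) = -104 (j(Y) = 13*(-8) = -104)
j((14 + 2)²) - 51566 = -104 - 51566 = -51670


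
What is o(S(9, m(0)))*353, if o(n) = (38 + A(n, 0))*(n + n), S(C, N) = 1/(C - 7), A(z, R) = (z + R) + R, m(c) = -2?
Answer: 27181/2 ≈ 13591.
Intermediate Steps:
A(z, R) = z + 2*R (A(z, R) = (R + z) + R = z + 2*R)
S(C, N) = 1/(-7 + C)
o(n) = 2*n*(38 + n) (o(n) = (38 + (n + 2*0))*(n + n) = (38 + (n + 0))*(2*n) = (38 + n)*(2*n) = 2*n*(38 + n))
o(S(9, m(0)))*353 = (2*(38 + 1/(-7 + 9))/(-7 + 9))*353 = (2*(38 + 1/2)/2)*353 = (2*(½)*(38 + ½))*353 = (2*(½)*(77/2))*353 = (77/2)*353 = 27181/2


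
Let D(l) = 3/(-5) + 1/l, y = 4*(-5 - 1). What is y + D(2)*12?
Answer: -126/5 ≈ -25.200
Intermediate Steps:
y = -24 (y = 4*(-6) = -24)
D(l) = -⅗ + 1/l (D(l) = 3*(-⅕) + 1/l = -⅗ + 1/l)
y + D(2)*12 = -24 + (-⅗ + 1/2)*12 = -24 + (-⅗ + ½)*12 = -24 - ⅒*12 = -24 - 6/5 = -126/5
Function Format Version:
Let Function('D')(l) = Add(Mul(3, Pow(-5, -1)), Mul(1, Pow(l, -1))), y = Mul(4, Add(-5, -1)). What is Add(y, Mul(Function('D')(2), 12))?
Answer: Rational(-126, 5) ≈ -25.200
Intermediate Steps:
y = -24 (y = Mul(4, -6) = -24)
Function('D')(l) = Add(Rational(-3, 5), Pow(l, -1)) (Function('D')(l) = Add(Mul(3, Rational(-1, 5)), Pow(l, -1)) = Add(Rational(-3, 5), Pow(l, -1)))
Add(y, Mul(Function('D')(2), 12)) = Add(-24, Mul(Add(Rational(-3, 5), Pow(2, -1)), 12)) = Add(-24, Mul(Add(Rational(-3, 5), Rational(1, 2)), 12)) = Add(-24, Mul(Rational(-1, 10), 12)) = Add(-24, Rational(-6, 5)) = Rational(-126, 5)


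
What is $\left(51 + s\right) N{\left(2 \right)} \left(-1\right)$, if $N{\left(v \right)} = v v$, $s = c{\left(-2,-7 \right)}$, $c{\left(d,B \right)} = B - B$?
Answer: $-204$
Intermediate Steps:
$c{\left(d,B \right)} = 0$
$s = 0$
$N{\left(v \right)} = v^{2}$
$\left(51 + s\right) N{\left(2 \right)} \left(-1\right) = \left(51 + 0\right) 2^{2} \left(-1\right) = 51 \cdot 4 \left(-1\right) = 51 \left(-4\right) = -204$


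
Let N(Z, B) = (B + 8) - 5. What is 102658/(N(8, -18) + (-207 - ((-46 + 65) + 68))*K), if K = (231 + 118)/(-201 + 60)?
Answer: 4824926/33497 ≈ 144.04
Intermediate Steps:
K = -349/141 (K = 349/(-141) = 349*(-1/141) = -349/141 ≈ -2.4752)
N(Z, B) = 3 + B (N(Z, B) = (8 + B) - 5 = 3 + B)
102658/(N(8, -18) + (-207 - ((-46 + 65) + 68))*K) = 102658/((3 - 18) + (-207 - ((-46 + 65) + 68))*(-349/141)) = 102658/(-15 + (-207 - (19 + 68))*(-349/141)) = 102658/(-15 + (-207 - 1*87)*(-349/141)) = 102658/(-15 + (-207 - 87)*(-349/141)) = 102658/(-15 - 294*(-349/141)) = 102658/(-15 + 34202/47) = 102658/(33497/47) = 102658*(47/33497) = 4824926/33497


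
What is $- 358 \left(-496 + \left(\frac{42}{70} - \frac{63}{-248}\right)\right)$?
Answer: $\frac{109902599}{620} \approx 1.7726 \cdot 10^{5}$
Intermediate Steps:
$- 358 \left(-496 + \left(\frac{42}{70} - \frac{63}{-248}\right)\right) = - 358 \left(-496 + \left(42 \cdot \frac{1}{70} - - \frac{63}{248}\right)\right) = - 358 \left(-496 + \left(\frac{3}{5} + \frac{63}{248}\right)\right) = - 358 \left(-496 + \frac{1059}{1240}\right) = \left(-358\right) \left(- \frac{613981}{1240}\right) = \frac{109902599}{620}$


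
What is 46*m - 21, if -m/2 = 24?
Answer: -2229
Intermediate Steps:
m = -48 (m = -2*24 = -48)
46*m - 21 = 46*(-48) - 21 = -2208 - 21 = -2229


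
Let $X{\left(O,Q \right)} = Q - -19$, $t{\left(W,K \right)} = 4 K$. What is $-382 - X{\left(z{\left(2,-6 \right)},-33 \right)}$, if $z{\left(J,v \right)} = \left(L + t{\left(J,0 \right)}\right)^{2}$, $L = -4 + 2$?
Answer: $-368$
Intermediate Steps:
$L = -2$
$z{\left(J,v \right)} = 4$ ($z{\left(J,v \right)} = \left(-2 + 4 \cdot 0\right)^{2} = \left(-2 + 0\right)^{2} = \left(-2\right)^{2} = 4$)
$X{\left(O,Q \right)} = 19 + Q$ ($X{\left(O,Q \right)} = Q + 19 = 19 + Q$)
$-382 - X{\left(z{\left(2,-6 \right)},-33 \right)} = -382 - \left(19 - 33\right) = -382 - -14 = -382 + 14 = -368$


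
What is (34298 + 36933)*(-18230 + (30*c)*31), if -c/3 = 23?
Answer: -5869434400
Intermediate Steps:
c = -69 (c = -3*23 = -69)
(34298 + 36933)*(-18230 + (30*c)*31) = (34298 + 36933)*(-18230 + (30*(-69))*31) = 71231*(-18230 - 2070*31) = 71231*(-18230 - 64170) = 71231*(-82400) = -5869434400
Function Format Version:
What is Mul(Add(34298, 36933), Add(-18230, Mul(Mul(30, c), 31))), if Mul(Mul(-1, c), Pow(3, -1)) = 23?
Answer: -5869434400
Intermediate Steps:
c = -69 (c = Mul(-3, 23) = -69)
Mul(Add(34298, 36933), Add(-18230, Mul(Mul(30, c), 31))) = Mul(Add(34298, 36933), Add(-18230, Mul(Mul(30, -69), 31))) = Mul(71231, Add(-18230, Mul(-2070, 31))) = Mul(71231, Add(-18230, -64170)) = Mul(71231, -82400) = -5869434400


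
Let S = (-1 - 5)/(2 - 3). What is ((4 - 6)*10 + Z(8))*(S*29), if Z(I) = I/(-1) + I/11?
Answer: -52200/11 ≈ -4745.5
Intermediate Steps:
Z(I) = -10*I/11 (Z(I) = I*(-1) + I*(1/11) = -I + I/11 = -10*I/11)
S = 6 (S = -6/(-1) = -6*(-1) = 6)
((4 - 6)*10 + Z(8))*(S*29) = ((4 - 6)*10 - 10/11*8)*(6*29) = (-2*10 - 80/11)*174 = (-20 - 80/11)*174 = -300/11*174 = -52200/11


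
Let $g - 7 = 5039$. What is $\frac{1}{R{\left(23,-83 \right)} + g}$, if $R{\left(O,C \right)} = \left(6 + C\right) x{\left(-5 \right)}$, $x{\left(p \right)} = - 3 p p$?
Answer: $\frac{1}{10821} \approx 9.2413 \cdot 10^{-5}$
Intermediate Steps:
$g = 5046$ ($g = 7 + 5039 = 5046$)
$x{\left(p \right)} = - 3 p^{2}$
$R{\left(O,C \right)} = -450 - 75 C$ ($R{\left(O,C \right)} = \left(6 + C\right) \left(- 3 \left(-5\right)^{2}\right) = \left(6 + C\right) \left(\left(-3\right) 25\right) = \left(6 + C\right) \left(-75\right) = -450 - 75 C$)
$\frac{1}{R{\left(23,-83 \right)} + g} = \frac{1}{\left(-450 - -6225\right) + 5046} = \frac{1}{\left(-450 + 6225\right) + 5046} = \frac{1}{5775 + 5046} = \frac{1}{10821}$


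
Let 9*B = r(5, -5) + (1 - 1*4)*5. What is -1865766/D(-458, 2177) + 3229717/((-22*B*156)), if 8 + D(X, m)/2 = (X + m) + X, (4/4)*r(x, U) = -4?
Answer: -1162376955/3890744 ≈ -298.75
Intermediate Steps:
r(x, U) = -4
D(X, m) = -16 + 2*m + 4*X (D(X, m) = -16 + 2*((X + m) + X) = -16 + 2*(m + 2*X) = -16 + (2*m + 4*X) = -16 + 2*m + 4*X)
B = -19/9 (B = (-4 + (1 - 1*4)*5)/9 = (-4 + (1 - 4)*5)/9 = (-4 - 3*5)/9 = (-4 - 15)/9 = (⅑)*(-19) = -19/9 ≈ -2.1111)
-1865766/D(-458, 2177) + 3229717/((-22*B*156)) = -1865766/(-16 + 2*2177 + 4*(-458)) + 3229717/((-22*(-19/9)*156)) = -1865766/(-16 + 4354 - 1832) + 3229717/(((418/9)*156)) = -1865766/2506 + 3229717/(21736/3) = -1865766*1/2506 + 3229717*(3/21736) = -133269/179 + 9689151/21736 = -1162376955/3890744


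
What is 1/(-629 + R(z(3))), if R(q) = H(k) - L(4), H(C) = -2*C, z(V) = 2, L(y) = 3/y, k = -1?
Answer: -4/2511 ≈ -0.0015930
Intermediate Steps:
R(q) = 5/4 (R(q) = -2*(-1) - 3/4 = 2 - 3/4 = 2 - 1*¾ = 2 - ¾ = 5/4)
1/(-629 + R(z(3))) = 1/(-629 + 5/4) = 1/(-2511/4) = -4/2511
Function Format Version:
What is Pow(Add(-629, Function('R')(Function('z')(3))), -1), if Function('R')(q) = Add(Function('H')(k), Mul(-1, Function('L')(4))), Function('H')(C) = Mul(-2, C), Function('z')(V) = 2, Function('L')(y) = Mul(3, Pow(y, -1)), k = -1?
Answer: Rational(-4, 2511) ≈ -0.0015930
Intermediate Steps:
Function('R')(q) = Rational(5, 4) (Function('R')(q) = Add(Mul(-2, -1), Mul(-1, Mul(3, Pow(4, -1)))) = Add(2, Mul(-1, Mul(3, Rational(1, 4)))) = Add(2, Mul(-1, Rational(3, 4))) = Add(2, Rational(-3, 4)) = Rational(5, 4))
Pow(Add(-629, Function('R')(Function('z')(3))), -1) = Pow(Add(-629, Rational(5, 4)), -1) = Pow(Rational(-2511, 4), -1) = Rational(-4, 2511)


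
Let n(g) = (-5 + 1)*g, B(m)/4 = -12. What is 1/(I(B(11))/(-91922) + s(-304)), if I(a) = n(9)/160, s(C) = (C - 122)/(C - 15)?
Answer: 1172924720/1566353751 ≈ 0.74883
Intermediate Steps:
s(C) = (-122 + C)/(-15 + C)
B(m) = -48 (B(m) = 4*(-12) = -48)
n(g) = -4*g
I(a) = -9/40 (I(a) = -4*9/160 = -36*1/160 = -9/40)
1/(I(B(11))/(-91922) + s(-304)) = 1/(-9/40/(-91922) + (-122 - 304)/(-15 - 304)) = 1/(-9/40*(-1/91922) - 426/(-319)) = 1/(9/3676880 - 1/319*(-426)) = 1/(9/3676880 + 426/319) = 1/(1566353751/1172924720) = 1172924720/1566353751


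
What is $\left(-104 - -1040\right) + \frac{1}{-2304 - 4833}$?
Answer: $\frac{6680231}{7137} \approx 936.0$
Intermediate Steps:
$\left(-104 - -1040\right) + \frac{1}{-2304 - 4833} = \left(-104 + 1040\right) + \frac{1}{-7137} = 936 - \frac{1}{7137} = \frac{6680231}{7137}$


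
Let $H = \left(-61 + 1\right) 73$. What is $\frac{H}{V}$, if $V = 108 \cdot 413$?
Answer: $- \frac{365}{3717} \approx -0.098197$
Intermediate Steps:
$H = -4380$ ($H = \left(-60\right) 73 = -4380$)
$V = 44604$
$\frac{H}{V} = - \frac{4380}{44604} = \left(-4380\right) \frac{1}{44604} = - \frac{365}{3717}$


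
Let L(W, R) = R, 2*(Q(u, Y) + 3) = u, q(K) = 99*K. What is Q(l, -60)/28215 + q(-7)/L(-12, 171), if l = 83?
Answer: -20783/5130 ≈ -4.0513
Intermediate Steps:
Q(u, Y) = -3 + u/2
Q(l, -60)/28215 + q(-7)/L(-12, 171) = (-3 + (1/2)*83)/28215 + (99*(-7))/171 = (-3 + 83/2)*(1/28215) - 693*1/171 = (77/2)*(1/28215) - 77/19 = 7/5130 - 77/19 = -20783/5130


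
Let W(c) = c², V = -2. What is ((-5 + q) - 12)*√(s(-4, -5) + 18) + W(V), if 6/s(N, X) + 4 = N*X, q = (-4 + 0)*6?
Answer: 4 - 287*√6/4 ≈ -171.75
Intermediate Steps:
q = -24 (q = -4*6 = -24)
s(N, X) = 6/(-4 + N*X)
((-5 + q) - 12)*√(s(-4, -5) + 18) + W(V) = ((-5 - 24) - 12)*√(6/(-4 - 4*(-5)) + 18) + (-2)² = (-29 - 12)*√(6/(-4 + 20) + 18) + 4 = -41*√(6/16 + 18) + 4 = -41*√(6*(1/16) + 18) + 4 = -41*√(3/8 + 18) + 4 = -287*√6/4 + 4 = 4 - 287*√6/4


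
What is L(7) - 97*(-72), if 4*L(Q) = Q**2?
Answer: 27985/4 ≈ 6996.3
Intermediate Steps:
L(Q) = Q**2/4
L(7) - 97*(-72) = (1/4)*7**2 - 97*(-72) = (1/4)*49 + 6984 = 49/4 + 6984 = 27985/4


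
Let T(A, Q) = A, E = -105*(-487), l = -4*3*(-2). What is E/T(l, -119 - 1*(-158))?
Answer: 17045/8 ≈ 2130.6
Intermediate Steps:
l = 24 (l = -12*(-2) = 24)
E = 51135
E/T(l, -119 - 1*(-158)) = 51135/24 = 51135*(1/24) = 17045/8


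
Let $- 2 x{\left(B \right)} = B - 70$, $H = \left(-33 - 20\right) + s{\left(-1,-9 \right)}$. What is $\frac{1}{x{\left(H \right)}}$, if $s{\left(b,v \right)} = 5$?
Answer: $\frac{1}{59} \approx 0.016949$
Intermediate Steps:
$H = -48$ ($H = \left(-33 - 20\right) + 5 = -53 + 5 = -48$)
$x{\left(B \right)} = 35 - \frac{B}{2}$ ($x{\left(B \right)} = - \frac{B - 70}{2} = - \frac{-70 + B}{2} = 35 - \frac{B}{2}$)
$\frac{1}{x{\left(H \right)}} = \frac{1}{35 - -24} = \frac{1}{35 + 24} = \frac{1}{59}$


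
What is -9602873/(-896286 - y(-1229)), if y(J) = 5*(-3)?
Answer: 9602873/896271 ≈ 10.714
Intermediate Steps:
y(J) = -15
-9602873/(-896286 - y(-1229)) = -9602873/(-896286 - 1*(-15)) = -9602873/(-896286 + 15) = -9602873/(-896271) = -9602873*(-1/896271) = 9602873/896271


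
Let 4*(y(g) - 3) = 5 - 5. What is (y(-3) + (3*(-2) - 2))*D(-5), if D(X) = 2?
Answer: -10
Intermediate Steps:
y(g) = 3 (y(g) = 3 + (5 - 5)/4 = 3 + (1/4)*0 = 3 + 0 = 3)
(y(-3) + (3*(-2) - 2))*D(-5) = (3 + (3*(-2) - 2))*2 = (3 + (-6 - 2))*2 = (3 - 8)*2 = -5*2 = -10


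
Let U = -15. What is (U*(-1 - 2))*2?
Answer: 90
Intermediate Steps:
(U*(-1 - 2))*2 = -15*(-1 - 2)*2 = -15*(-3)*2 = 45*2 = 90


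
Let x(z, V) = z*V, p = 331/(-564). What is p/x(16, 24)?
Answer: -331/216576 ≈ -0.0015283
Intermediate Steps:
p = -331/564 (p = 331*(-1/564) = -331/564 ≈ -0.58688)
x(z, V) = V*z
p/x(16, 24) = -331/(564*(24*16)) = -331/564/384 = -331/564*1/384 = -331/216576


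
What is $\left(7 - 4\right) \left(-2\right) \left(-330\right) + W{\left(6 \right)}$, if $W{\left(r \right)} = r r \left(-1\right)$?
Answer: $1944$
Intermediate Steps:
$W{\left(r \right)} = - r^{2}$ ($W{\left(r \right)} = r^{2} \left(-1\right) = - r^{2}$)
$\left(7 - 4\right) \left(-2\right) \left(-330\right) + W{\left(6 \right)} = \left(7 - 4\right) \left(-2\right) \left(-330\right) - 6^{2} = 3 \left(-2\right) \left(-330\right) - 36 = \left(-6\right) \left(-330\right) - 36 = 1980 - 36 = 1944$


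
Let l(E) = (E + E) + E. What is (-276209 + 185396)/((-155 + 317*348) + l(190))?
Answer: -90813/110731 ≈ -0.82012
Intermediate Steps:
l(E) = 3*E (l(E) = 2*E + E = 3*E)
(-276209 + 185396)/((-155 + 317*348) + l(190)) = (-276209 + 185396)/((-155 + 317*348) + 3*190) = -90813/((-155 + 110316) + 570) = -90813/(110161 + 570) = -90813/110731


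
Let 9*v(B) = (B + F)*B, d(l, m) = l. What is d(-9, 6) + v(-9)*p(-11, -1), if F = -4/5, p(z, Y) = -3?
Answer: -192/5 ≈ -38.400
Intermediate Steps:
F = -⅘ (F = -4*⅕ = -⅘ ≈ -0.80000)
v(B) = B*(-⅘ + B)/9 (v(B) = ((B - ⅘)*B)/9 = ((-⅘ + B)*B)/9 = (B*(-⅘ + B))/9 = B*(-⅘ + B)/9)
d(-9, 6) + v(-9)*p(-11, -1) = -9 + ((1/45)*(-9)*(-4 + 5*(-9)))*(-3) = -9 + ((1/45)*(-9)*(-4 - 45))*(-3) = -9 + ((1/45)*(-9)*(-49))*(-3) = -9 + (49/5)*(-3) = -9 - 147/5 = -192/5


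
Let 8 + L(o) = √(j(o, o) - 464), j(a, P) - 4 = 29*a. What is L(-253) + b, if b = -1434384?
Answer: -1434392 + I*√7797 ≈ -1.4344e+6 + 88.301*I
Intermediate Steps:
j(a, P) = 4 + 29*a
L(o) = -8 + √(-460 + 29*o) (L(o) = -8 + √((4 + 29*o) - 464) = -8 + √(-460 + 29*o))
L(-253) + b = (-8 + √(-460 + 29*(-253))) - 1434384 = (-8 + √(-460 - 7337)) - 1434384 = (-8 + √(-7797)) - 1434384 = (-8 + I*√7797) - 1434384 = -1434392 + I*√7797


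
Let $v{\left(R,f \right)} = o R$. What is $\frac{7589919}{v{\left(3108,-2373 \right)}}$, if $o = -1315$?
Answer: $- \frac{2529973}{1362340} \approx -1.8571$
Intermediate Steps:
$v{\left(R,f \right)} = - 1315 R$
$\frac{7589919}{v{\left(3108,-2373 \right)}} = \frac{7589919}{\left(-1315\right) 3108} = \frac{7589919}{-4087020} = 7589919 \left(- \frac{1}{4087020}\right) = - \frac{2529973}{1362340}$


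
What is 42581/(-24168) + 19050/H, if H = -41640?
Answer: -18612277/8386296 ≈ -2.2194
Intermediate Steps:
42581/(-24168) + 19050/H = 42581/(-24168) + 19050/(-41640) = 42581*(-1/24168) + 19050*(-1/41640) = -42581/24168 - 635/1388 = -18612277/8386296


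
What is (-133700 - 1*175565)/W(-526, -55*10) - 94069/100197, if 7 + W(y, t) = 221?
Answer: -31007555971/21442158 ≈ -1446.1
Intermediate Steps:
W(y, t) = 214 (W(y, t) = -7 + 221 = 214)
(-133700 - 1*175565)/W(-526, -55*10) - 94069/100197 = (-133700 - 1*175565)/214 - 94069/100197 = (-133700 - 175565)*(1/214) - 94069*1/100197 = -309265*1/214 - 94069/100197 = -309265/214 - 94069/100197 = -31007555971/21442158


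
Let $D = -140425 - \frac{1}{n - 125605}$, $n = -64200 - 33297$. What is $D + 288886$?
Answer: $\frac{33121946023}{223102} \approx 1.4846 \cdot 10^{5}$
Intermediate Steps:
$n = -97497$
$D = - \frac{31329098349}{223102}$ ($D = -140425 - \frac{1}{-97497 - 125605} = -140425 - \frac{1}{-223102} = -140425 - - \frac{1}{223102} = -140425 + \frac{1}{223102} = - \frac{31329098349}{223102} \approx -1.4043 \cdot 10^{5}$)
$D + 288886 = - \frac{31329098349}{223102} + 288886 = \frac{33121946023}{223102}$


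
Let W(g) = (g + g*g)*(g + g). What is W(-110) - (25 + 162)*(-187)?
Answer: -2602831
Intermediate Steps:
W(g) = 2*g*(g + g²) (W(g) = (g + g²)*(2*g) = 2*g*(g + g²))
W(-110) - (25 + 162)*(-187) = 2*(-110)²*(1 - 110) - (25 + 162)*(-187) = 2*12100*(-109) - 187*(-187) = -2637800 - 1*(-34969) = -2637800 + 34969 = -2602831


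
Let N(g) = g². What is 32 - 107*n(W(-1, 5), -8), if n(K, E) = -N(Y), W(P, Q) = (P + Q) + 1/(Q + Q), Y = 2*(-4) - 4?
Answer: 15440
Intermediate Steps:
Y = -12 (Y = -8 - 4 = -12)
W(P, Q) = P + Q + 1/(2*Q) (W(P, Q) = (P + Q) + 1/(2*Q) = P + Q + 1/(2*Q))
n(K, E) = -144 (n(K, E) = -1*(-12)² = -1*144 = -144)
32 - 107*n(W(-1, 5), -8) = 32 - 107*(-144) = 32 + 15408 = 15440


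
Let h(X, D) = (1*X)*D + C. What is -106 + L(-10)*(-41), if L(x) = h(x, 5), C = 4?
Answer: 1780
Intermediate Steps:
h(X, D) = 4 + D*X (h(X, D) = (1*X)*D + 4 = X*D + 4 = D*X + 4 = 4 + D*X)
L(x) = 4 + 5*x
-106 + L(-10)*(-41) = -106 + (4 + 5*(-10))*(-41) = -106 + (4 - 50)*(-41) = -106 - 46*(-41) = -106 + 1886 = 1780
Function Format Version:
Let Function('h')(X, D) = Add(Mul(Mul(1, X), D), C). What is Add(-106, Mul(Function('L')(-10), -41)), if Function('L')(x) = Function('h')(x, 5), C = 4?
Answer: 1780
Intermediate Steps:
Function('h')(X, D) = Add(4, Mul(D, X)) (Function('h')(X, D) = Add(Mul(Mul(1, X), D), 4) = Add(Mul(X, D), 4) = Add(Mul(D, X), 4) = Add(4, Mul(D, X)))
Function('L')(x) = Add(4, Mul(5, x))
Add(-106, Mul(Function('L')(-10), -41)) = Add(-106, Mul(Add(4, Mul(5, -10)), -41)) = Add(-106, Mul(Add(4, -50), -41)) = Add(-106, Mul(-46, -41)) = Add(-106, 1886) = 1780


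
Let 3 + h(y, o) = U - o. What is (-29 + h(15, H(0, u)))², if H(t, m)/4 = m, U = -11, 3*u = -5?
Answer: 11881/9 ≈ 1320.1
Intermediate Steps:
u = -5/3 (u = (⅓)*(-5) = -5/3 ≈ -1.6667)
H(t, m) = 4*m
h(y, o) = -14 - o (h(y, o) = -3 + (-11 - o) = -14 - o)
(-29 + h(15, H(0, u)))² = (-29 + (-14 - 4*(-5)/3))² = (-29 + (-14 - 1*(-20/3)))² = (-29 + (-14 + 20/3))² = (-29 - 22/3)² = (-109/3)² = 11881/9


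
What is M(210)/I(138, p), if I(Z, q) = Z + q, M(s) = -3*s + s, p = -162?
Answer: 35/2 ≈ 17.500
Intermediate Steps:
M(s) = -2*s
M(210)/I(138, p) = (-2*210)/(138 - 162) = -420/(-24) = -420*(-1/24) = 35/2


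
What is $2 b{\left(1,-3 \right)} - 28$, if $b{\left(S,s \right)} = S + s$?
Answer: $-32$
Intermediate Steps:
$2 b{\left(1,-3 \right)} - 28 = 2 \left(1 - 3\right) - 28 = 2 \left(-2\right) - 28 = -4 - 28 = -32$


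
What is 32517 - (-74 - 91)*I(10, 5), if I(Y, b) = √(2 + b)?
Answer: 32517 + 165*√7 ≈ 32954.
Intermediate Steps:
32517 - (-74 - 91)*I(10, 5) = 32517 - (-74 - 91)*√(2 + 5) = 32517 - (-165)*√7 = 32517 + 165*√7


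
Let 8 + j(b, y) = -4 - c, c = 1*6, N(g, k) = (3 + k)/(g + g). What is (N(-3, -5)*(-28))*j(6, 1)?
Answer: 168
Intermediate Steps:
N(g, k) = (3 + k)/(2*g) (N(g, k) = (3 + k)/((2*g)) = (3 + k)*(1/(2*g)) = (3 + k)/(2*g))
c = 6
j(b, y) = -18 (j(b, y) = -8 + (-4 - 1*6) = -8 + (-4 - 6) = -8 - 10 = -18)
(N(-3, -5)*(-28))*j(6, 1) = (((1/2)*(3 - 5)/(-3))*(-28))*(-18) = (((1/2)*(-1/3)*(-2))*(-28))*(-18) = ((1/3)*(-28))*(-18) = -28/3*(-18) = 168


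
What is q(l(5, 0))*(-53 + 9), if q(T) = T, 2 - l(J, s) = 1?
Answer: -44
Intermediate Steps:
l(J, s) = 1 (l(J, s) = 2 - 1*1 = 2 - 1 = 1)
q(l(5, 0))*(-53 + 9) = 1*(-53 + 9) = 1*(-44) = -44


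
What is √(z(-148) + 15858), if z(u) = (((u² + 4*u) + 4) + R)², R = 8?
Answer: 3*√50525426 ≈ 21324.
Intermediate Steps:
z(u) = (12 + u² + 4*u)² (z(u) = (((u² + 4*u) + 4) + 8)² = ((4 + u² + 4*u) + 8)² = (12 + u² + 4*u)²)
√(z(-148) + 15858) = √((12 + (-148)² + 4*(-148))² + 15858) = √((12 + 21904 - 592)² + 15858) = √(21324² + 15858) = √(454712976 + 15858) = √454728834 = 3*√50525426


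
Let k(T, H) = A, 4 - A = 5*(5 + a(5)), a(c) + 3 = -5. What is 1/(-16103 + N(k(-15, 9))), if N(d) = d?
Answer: -1/16084 ≈ -6.2174e-5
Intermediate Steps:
a(c) = -8 (a(c) = -3 - 5 = -8)
A = 19 (A = 4 - 5*(5 - 8) = 4 - 5*(-3) = 4 - 1*(-15) = 4 + 15 = 19)
k(T, H) = 19
1/(-16103 + N(k(-15, 9))) = 1/(-16103 + 19) = 1/(-16084) = -1/16084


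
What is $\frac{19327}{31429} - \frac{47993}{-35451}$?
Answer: $\frac{2193533474}{1114189479} \approx 1.9687$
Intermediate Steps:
$\frac{19327}{31429} - \frac{47993}{-35451} = 19327 \cdot \frac{1}{31429} - - \frac{47993}{35451} = \frac{19327}{31429} + \frac{47993}{35451} = \frac{2193533474}{1114189479}$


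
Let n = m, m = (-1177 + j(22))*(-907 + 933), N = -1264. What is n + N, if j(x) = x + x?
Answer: -30722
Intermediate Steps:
j(x) = 2*x
m = -29458 (m = (-1177 + 2*22)*(-907 + 933) = (-1177 + 44)*26 = -1133*26 = -29458)
n = -29458
n + N = -29458 - 1264 = -30722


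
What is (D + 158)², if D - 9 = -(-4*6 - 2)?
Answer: 37249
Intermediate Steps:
D = 35 (D = 9 - (-4*6 - 2) = 9 - (-24 - 2) = 9 - 1*(-26) = 9 + 26 = 35)
(D + 158)² = (35 + 158)² = 193² = 37249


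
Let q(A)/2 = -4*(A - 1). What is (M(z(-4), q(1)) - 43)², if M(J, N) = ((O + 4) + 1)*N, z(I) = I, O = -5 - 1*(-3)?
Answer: 1849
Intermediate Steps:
O = -2 (O = -5 + 3 = -2)
q(A) = 8 - 8*A (q(A) = 2*(-4*(A - 1)) = 2*(-4*(-1 + A)) = 2*(4 - 4*A) = 8 - 8*A)
M(J, N) = 3*N (M(J, N) = ((-2 + 4) + 1)*N = (2 + 1)*N = 3*N)
(M(z(-4), q(1)) - 43)² = (3*(8 - 8*1) - 43)² = (3*(8 - 8) - 43)² = (3*0 - 43)² = (0 - 43)² = (-43)² = 1849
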